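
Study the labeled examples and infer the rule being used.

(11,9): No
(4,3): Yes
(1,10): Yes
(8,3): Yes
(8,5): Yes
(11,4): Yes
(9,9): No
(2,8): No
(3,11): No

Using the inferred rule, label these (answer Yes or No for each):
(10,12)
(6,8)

No, No

The classifier is using: sum is odd.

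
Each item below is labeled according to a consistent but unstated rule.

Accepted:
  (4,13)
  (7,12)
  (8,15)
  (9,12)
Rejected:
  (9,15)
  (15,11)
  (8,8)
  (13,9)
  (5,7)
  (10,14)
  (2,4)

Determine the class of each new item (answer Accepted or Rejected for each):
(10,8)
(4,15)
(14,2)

Every 'Accepted' example satisfies: sum is odd. None of the 'Rejected' examples do.
(10,8): 10+8 = 18 — fails the rule, so Rejected. (4,15): 4+15 = 19 — passes, so Accepted. (14,2): 14+2 = 16 — fails the rule, so Rejected.

Rejected, Accepted, Rejected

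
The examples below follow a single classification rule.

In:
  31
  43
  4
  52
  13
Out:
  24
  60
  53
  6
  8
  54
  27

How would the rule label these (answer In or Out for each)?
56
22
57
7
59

Comparing the two groups points to one rule — ≡ 1 (mod 3).
56: 56 mod 3 = 2, fails this test → Out. 22: 22 mod 3 = 1, meets the rule → In. 57: 57 mod 3 = 0, fails this test → Out. 7: 7 mod 3 = 1, meets the rule → In. 59: 59 mod 3 = 2, fails this test → Out.

Out, In, Out, In, Out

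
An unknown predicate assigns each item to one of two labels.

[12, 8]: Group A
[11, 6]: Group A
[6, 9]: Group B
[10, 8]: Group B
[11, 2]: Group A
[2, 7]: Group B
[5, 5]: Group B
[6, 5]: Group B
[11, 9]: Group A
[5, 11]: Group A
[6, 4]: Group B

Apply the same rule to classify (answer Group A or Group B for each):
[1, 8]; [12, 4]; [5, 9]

Rule: max ≥ 11. This holds for each 'Group A' example and fails for each 'Group B' one.
[1, 8]: max 8 — fails this test, so Group B.
[12, 4]: max 12 — meets the rule, so Group A.
[5, 9]: max 9 — fails this test, so Group B.

Group B, Group A, Group B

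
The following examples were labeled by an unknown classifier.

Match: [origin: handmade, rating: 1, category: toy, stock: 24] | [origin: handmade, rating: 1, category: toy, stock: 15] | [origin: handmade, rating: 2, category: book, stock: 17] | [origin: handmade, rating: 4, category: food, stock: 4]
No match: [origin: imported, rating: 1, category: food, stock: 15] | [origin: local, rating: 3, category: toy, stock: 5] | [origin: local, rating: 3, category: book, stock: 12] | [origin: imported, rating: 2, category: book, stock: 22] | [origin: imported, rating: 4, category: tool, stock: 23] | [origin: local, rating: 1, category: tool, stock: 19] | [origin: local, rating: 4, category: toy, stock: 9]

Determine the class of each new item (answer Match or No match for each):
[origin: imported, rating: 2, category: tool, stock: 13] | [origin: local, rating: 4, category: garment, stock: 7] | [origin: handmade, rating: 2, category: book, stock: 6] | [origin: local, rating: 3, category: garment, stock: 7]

No match, No match, Match, No match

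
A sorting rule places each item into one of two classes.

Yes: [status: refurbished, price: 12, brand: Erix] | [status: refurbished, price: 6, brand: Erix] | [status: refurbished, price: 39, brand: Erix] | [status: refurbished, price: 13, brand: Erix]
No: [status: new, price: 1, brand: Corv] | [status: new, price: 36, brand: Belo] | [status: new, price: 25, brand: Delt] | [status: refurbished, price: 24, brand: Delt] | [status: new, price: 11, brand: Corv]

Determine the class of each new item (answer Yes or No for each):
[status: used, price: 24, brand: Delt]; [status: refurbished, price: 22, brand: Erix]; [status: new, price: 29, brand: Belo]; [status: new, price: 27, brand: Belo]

Rule: brand is Erix. This holds for each 'Yes' example and fails for each 'No' one.
[status: used, price: 24, brand: Delt]: brand is Delt — doesn't match, so No. [status: refurbished, price: 22, brand: Erix]: brand is Erix — fits, so Yes. [status: new, price: 29, brand: Belo]: brand is Belo — doesn't match, so No. [status: new, price: 27, brand: Belo]: brand is Belo — doesn't match, so No.

No, Yes, No, No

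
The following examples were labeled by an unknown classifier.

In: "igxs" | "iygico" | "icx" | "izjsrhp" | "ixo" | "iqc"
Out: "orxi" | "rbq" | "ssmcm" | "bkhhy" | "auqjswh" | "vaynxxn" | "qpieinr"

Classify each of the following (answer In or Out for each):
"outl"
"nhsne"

Out, Out

Rule: starts with 'i'. This holds for each 'In' example and fails for each 'Out' one.
"outl": starts with 'o', fails this test → Out.
"nhsne": starts with 'n', fails this test → Out.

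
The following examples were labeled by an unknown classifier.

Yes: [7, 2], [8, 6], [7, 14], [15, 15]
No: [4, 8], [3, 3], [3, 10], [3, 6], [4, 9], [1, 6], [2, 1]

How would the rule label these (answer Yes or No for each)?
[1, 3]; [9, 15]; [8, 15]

No, Yes, Yes

The pattern is that an item is 'Yes' exactly when: first ≥ 6.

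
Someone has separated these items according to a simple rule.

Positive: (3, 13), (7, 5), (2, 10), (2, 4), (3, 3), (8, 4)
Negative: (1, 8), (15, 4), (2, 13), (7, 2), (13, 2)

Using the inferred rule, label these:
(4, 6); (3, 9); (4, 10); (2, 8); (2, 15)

All 'Positive' examples share one property — sum is even — and every 'Negative' example lacks it.
(4, 6): 4+6 = 10, matches → Positive.
(3, 9): 3+9 = 12, matches → Positive.
(4, 10): 4+10 = 14, matches → Positive.
(2, 8): 2+8 = 10, matches → Positive.
(2, 15): 2+15 = 17, fails this test → Negative.

Positive, Positive, Positive, Positive, Negative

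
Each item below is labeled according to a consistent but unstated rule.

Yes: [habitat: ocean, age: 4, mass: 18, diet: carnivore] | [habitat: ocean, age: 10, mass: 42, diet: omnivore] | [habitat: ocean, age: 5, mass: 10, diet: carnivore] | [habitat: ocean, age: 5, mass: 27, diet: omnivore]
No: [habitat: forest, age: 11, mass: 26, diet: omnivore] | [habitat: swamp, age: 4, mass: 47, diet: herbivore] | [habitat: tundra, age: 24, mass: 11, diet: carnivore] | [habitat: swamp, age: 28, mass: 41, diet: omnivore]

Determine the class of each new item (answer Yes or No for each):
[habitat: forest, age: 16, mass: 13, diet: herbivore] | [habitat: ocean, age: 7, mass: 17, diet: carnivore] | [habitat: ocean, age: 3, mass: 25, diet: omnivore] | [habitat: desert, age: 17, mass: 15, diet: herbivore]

No, Yes, Yes, No

The simplest hypothesis consistent with all the labels is: habitat is ocean.
[habitat: forest, age: 16, mass: 13, diet: herbivore] → habitat is forest → No.
[habitat: ocean, age: 7, mass: 17, diet: carnivore] → habitat is ocean → Yes.
[habitat: ocean, age: 3, mass: 25, diet: omnivore] → habitat is ocean → Yes.
[habitat: desert, age: 17, mass: 15, diet: herbivore] → habitat is desert → No.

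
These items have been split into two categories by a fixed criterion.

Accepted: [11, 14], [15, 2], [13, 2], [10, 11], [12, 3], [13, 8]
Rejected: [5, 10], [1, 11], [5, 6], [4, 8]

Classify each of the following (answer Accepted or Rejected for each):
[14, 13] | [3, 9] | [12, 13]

Accepted, Rejected, Accepted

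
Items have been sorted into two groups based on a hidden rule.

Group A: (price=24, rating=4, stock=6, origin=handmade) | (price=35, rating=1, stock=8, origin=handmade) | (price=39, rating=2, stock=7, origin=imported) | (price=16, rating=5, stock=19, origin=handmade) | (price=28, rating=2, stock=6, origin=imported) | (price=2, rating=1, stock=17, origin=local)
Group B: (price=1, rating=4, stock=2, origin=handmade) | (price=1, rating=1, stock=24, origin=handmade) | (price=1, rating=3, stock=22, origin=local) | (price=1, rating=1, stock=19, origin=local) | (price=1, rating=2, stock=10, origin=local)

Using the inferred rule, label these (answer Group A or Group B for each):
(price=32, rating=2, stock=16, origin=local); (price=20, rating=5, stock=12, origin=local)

Group A, Group A

A rule that fits every label: price ≥ 2 — true of each 'Group A' example, false of each 'Group B' one.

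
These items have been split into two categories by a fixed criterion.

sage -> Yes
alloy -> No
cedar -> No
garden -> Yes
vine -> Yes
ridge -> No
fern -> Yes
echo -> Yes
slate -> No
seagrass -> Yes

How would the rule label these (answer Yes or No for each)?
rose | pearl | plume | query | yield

The rule appears to be: even length.
rose: Yes (length 4).
pearl: No (length 5).
plume: No (length 5).
query: No (length 5).
yield: No (length 5).

Yes, No, No, No, No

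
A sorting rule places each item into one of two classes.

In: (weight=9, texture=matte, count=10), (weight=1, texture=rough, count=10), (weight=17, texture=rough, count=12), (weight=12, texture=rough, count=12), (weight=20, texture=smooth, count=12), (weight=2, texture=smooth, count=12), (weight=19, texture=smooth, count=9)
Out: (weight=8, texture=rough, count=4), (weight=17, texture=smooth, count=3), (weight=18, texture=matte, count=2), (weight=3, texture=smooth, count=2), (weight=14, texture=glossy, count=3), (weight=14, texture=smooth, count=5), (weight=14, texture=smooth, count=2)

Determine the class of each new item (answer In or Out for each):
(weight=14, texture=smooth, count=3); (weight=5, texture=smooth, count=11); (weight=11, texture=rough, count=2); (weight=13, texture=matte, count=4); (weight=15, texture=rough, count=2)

Out, In, Out, Out, Out

Rule: count ≥ 9. This holds for each 'In' example and fails for each 'Out' one.
(weight=14, texture=smooth, count=3) → count = 3 → Out.
(weight=5, texture=smooth, count=11) → count = 11 → In.
(weight=11, texture=rough, count=2) → count = 2 → Out.
(weight=13, texture=matte, count=4) → count = 4 → Out.
(weight=15, texture=rough, count=2) → count = 2 → Out.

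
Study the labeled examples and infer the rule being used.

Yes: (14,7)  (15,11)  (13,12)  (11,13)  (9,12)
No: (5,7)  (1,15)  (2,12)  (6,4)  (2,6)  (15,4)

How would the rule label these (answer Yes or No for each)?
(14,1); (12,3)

No, No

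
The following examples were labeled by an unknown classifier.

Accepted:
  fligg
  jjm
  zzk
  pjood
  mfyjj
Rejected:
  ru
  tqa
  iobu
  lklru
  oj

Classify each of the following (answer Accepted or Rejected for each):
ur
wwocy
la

Rejected, Accepted, Rejected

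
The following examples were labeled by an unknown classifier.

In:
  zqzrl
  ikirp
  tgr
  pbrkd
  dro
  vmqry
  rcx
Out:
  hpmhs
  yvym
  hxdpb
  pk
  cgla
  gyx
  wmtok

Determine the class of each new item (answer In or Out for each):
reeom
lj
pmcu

The simplest hypothesis consistent with all the labels is: contains 'r'.
reeom: has 'r' — has this property, so In. lj: no 'r' — does not satisfy this, so Out. pmcu: no 'r' — does not satisfy this, so Out.

In, Out, Out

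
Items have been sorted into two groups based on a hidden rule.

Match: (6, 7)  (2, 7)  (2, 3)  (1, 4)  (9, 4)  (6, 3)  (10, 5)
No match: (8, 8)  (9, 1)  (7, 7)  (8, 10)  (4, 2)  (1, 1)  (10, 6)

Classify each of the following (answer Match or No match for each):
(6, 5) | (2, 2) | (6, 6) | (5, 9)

Match, No match, No match, No match

Checking candidate rules against both groups, what survives is: sum is odd.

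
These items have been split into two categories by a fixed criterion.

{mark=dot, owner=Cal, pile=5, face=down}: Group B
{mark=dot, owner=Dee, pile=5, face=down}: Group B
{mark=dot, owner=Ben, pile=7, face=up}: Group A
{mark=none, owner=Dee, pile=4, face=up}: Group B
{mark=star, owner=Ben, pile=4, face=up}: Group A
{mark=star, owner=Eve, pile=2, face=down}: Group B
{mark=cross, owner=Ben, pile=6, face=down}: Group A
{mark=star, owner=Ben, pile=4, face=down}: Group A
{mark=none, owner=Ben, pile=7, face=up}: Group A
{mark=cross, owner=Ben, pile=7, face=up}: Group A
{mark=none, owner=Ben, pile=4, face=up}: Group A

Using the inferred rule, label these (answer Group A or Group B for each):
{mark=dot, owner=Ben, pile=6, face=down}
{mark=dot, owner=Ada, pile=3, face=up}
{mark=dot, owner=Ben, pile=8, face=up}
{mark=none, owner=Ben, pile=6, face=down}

A rule that fits every label: owner is Ben — true of each 'Group A' example, false of each 'Group B' one.
{mark=dot, owner=Ben, pile=6, face=down}: owner is Ben — matches, so Group A. {mark=dot, owner=Ada, pile=3, face=up}: owner is Ada — does not fit, so Group B. {mark=dot, owner=Ben, pile=8, face=up}: owner is Ben — matches, so Group A. {mark=none, owner=Ben, pile=6, face=down}: owner is Ben — matches, so Group A.

Group A, Group B, Group A, Group A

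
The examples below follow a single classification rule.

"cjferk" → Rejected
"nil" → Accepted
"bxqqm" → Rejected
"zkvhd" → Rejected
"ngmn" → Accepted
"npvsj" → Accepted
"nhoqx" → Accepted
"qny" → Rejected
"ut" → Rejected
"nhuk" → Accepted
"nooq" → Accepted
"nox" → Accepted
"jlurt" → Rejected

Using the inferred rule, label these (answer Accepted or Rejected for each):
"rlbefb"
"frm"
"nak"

Rejected, Rejected, Accepted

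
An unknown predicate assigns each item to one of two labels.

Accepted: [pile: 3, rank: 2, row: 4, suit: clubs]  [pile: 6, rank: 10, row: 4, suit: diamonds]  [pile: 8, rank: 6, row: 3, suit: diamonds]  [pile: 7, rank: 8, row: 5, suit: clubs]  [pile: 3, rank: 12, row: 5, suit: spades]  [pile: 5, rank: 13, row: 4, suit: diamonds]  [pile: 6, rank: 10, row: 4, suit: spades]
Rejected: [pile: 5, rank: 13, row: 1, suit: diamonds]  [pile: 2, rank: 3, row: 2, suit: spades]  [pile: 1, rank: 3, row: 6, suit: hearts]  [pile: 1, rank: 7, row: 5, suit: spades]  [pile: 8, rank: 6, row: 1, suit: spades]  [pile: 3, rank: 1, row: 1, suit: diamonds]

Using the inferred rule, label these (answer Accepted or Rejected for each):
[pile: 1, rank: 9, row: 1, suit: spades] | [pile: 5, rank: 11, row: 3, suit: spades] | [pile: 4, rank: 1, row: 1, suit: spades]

Rejected, Accepted, Rejected

Rule: pile ≥ 2 AND row ≥ 3. This holds for each 'Accepted' example and fails for each 'Rejected' one.
[pile: 1, rank: 9, row: 1, suit: spades]: pile = 1, row = 1, fails the rule → Rejected.
[pile: 5, rank: 11, row: 3, suit: spades]: pile = 5, row = 3, meets the rule → Accepted.
[pile: 4, rank: 1, row: 1, suit: spades]: pile = 4, row = 1, fails the rule → Rejected.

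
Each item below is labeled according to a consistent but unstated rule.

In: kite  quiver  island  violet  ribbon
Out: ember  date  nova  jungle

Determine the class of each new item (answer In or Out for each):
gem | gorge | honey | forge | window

Out, Out, Out, Out, In

Looking at the examples, the only property every 'In' case has and every 'Out' case lacks is: contains 'i'.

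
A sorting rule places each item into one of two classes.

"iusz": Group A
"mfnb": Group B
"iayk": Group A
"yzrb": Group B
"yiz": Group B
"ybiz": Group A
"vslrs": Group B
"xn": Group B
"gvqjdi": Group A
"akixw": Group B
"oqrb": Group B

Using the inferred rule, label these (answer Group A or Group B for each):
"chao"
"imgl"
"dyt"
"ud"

The distinguishing property — even length AND contains 'i' — holds for all the 'Group A' cases and none of the 'Group B' cases.
"chao" — length 4, no 'i', hence Group B. "imgl" — length 4, has 'i', hence Group A. "dyt" — length 3, no 'i', hence Group B. "ud" — length 2, no 'i', hence Group B.

Group B, Group A, Group B, Group B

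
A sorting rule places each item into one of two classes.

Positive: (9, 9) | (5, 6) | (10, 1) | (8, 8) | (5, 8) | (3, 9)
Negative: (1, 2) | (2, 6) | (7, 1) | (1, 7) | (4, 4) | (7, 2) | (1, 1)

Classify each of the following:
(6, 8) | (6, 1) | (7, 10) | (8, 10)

Positive, Negative, Positive, Positive

The pattern is that an item is 'Positive' exactly when: sum ≥ 11.
(6, 8): 6+8 = 14 — matches, so Positive.
(6, 1): 6+1 = 7 — fails this test, so Negative.
(7, 10): 7+10 = 17 — matches, so Positive.
(8, 10): 8+10 = 18 — matches, so Positive.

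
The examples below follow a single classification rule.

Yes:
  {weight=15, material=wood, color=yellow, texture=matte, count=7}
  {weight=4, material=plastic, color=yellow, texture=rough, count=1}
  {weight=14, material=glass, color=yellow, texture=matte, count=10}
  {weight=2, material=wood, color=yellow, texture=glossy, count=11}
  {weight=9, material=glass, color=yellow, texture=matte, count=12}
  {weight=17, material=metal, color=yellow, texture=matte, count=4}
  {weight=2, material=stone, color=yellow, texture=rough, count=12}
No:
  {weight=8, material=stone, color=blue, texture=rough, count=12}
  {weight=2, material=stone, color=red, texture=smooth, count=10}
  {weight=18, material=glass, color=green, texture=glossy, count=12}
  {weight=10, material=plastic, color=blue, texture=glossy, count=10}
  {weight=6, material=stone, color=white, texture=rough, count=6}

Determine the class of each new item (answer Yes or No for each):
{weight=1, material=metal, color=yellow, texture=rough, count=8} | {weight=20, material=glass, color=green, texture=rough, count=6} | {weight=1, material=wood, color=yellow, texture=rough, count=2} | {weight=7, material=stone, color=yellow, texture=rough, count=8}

Yes, No, Yes, Yes

Every 'Yes' example satisfies: color is yellow. None of the 'No' examples do.
{weight=1, material=metal, color=yellow, texture=rough, count=8} → color is yellow → Yes. {weight=20, material=glass, color=green, texture=rough, count=6} → color is green → No. {weight=1, material=wood, color=yellow, texture=rough, count=2} → color is yellow → Yes. {weight=7, material=stone, color=yellow, texture=rough, count=8} → color is yellow → Yes.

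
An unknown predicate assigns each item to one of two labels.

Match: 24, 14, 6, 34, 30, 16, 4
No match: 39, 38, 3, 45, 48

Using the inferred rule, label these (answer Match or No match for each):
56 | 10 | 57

No match, Match, No match

The pattern is that an item is 'Match' exactly when: even AND at most 34.
56 — 56 is even, 56 > 34, hence No match. 10 — 10 is even, 10 ≤ 34, hence Match. 57 — 57 is odd, 57 > 34, hence No match.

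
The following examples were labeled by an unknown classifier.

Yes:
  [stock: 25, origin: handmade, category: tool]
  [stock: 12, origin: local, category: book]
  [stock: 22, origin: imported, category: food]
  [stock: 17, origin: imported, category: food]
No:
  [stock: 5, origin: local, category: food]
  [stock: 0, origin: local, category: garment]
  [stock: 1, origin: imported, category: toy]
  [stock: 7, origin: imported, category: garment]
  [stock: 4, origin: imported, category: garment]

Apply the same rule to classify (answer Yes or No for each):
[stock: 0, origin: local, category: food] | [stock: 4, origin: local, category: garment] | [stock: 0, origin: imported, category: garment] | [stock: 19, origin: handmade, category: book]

Rule: stock ≥ 12. This holds for each 'Yes' example and fails for each 'No' one.
[stock: 0, origin: local, category: food] — stock = 0, hence No.
[stock: 4, origin: local, category: garment] — stock = 4, hence No.
[stock: 0, origin: imported, category: garment] — stock = 0, hence No.
[stock: 19, origin: handmade, category: book] — stock = 19, hence Yes.

No, No, No, Yes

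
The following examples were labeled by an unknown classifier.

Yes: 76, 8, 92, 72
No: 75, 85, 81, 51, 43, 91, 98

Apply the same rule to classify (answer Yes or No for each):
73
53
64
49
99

Comparing the two groups points to one rule — multiple of 4.

No, No, Yes, No, No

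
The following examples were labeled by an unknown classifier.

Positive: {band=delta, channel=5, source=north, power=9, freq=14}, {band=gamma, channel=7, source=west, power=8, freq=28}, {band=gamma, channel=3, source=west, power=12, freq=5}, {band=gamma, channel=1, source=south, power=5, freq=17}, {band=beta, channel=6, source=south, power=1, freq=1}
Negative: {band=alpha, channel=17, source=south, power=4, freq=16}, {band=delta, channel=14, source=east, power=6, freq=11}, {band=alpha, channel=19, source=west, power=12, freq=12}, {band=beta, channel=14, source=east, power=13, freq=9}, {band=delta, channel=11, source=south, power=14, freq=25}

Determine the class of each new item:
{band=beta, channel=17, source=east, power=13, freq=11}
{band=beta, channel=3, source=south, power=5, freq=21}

A rule that fits every label: channel ≤ 7 — true of each 'Positive' example, false of each 'Negative' one.
{band=beta, channel=17, source=east, power=13, freq=11}: channel = 17, does not fit → Negative. {band=beta, channel=3, source=south, power=5, freq=21}: channel = 3, qualifies → Positive.

Negative, Positive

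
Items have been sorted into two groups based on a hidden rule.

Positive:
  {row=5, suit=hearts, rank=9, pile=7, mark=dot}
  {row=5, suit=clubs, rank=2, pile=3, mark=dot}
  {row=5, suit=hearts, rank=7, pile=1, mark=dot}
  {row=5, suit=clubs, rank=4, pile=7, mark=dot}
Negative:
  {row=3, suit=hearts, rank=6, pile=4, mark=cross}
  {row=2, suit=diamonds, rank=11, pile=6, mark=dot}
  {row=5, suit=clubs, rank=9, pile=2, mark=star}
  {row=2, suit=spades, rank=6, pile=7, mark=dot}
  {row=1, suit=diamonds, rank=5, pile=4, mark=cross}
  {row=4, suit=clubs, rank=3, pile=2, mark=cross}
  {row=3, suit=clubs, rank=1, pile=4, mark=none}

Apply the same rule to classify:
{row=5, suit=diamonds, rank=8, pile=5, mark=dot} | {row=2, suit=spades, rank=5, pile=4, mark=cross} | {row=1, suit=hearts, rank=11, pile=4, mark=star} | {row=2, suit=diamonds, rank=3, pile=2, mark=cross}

Every 'Positive' example satisfies: mark is dot AND row = 5. None of the 'Negative' examples do.
{row=5, suit=diamonds, rank=8, pile=5, mark=dot}: Positive (mark is dot, row = 5).
{row=2, suit=spades, rank=5, pile=4, mark=cross}: Negative (mark is cross, row = 2).
{row=1, suit=hearts, rank=11, pile=4, mark=star}: Negative (mark is star, row = 1).
{row=2, suit=diamonds, rank=3, pile=2, mark=cross}: Negative (mark is cross, row = 2).

Positive, Negative, Negative, Negative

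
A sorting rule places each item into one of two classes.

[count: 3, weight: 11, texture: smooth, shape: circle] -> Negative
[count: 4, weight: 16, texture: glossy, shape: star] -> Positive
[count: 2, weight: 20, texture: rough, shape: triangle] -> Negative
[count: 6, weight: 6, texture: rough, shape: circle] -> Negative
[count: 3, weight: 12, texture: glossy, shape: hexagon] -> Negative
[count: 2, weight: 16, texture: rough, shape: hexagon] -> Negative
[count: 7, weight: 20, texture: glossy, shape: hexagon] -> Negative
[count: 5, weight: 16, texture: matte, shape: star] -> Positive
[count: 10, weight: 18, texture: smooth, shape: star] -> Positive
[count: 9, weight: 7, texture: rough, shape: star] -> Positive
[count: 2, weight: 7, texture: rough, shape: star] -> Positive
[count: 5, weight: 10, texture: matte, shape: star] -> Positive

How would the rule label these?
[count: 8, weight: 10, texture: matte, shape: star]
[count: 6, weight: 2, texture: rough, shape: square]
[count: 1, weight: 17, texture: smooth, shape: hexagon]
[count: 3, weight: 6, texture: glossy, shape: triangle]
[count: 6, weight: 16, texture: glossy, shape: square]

Positive, Negative, Negative, Negative, Negative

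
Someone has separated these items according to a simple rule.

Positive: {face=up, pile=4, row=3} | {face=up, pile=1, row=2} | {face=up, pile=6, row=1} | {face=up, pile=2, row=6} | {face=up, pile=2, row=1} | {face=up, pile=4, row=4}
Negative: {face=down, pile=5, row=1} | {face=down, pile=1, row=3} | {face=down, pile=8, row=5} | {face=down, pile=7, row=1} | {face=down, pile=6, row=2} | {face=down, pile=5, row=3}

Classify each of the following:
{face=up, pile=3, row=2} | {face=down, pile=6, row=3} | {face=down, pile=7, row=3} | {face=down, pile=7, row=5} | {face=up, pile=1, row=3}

All 'Positive' examples share one property — face is up — and every 'Negative' example lacks it.
Positive: {face=up, pile=3, row=2}, since face is up.
Negative: {face=down, pile=6, row=3}, since face is down.
Negative: {face=down, pile=7, row=3}, since face is down.
Negative: {face=down, pile=7, row=5}, since face is down.
Positive: {face=up, pile=1, row=3}, since face is up.

Positive, Negative, Negative, Negative, Positive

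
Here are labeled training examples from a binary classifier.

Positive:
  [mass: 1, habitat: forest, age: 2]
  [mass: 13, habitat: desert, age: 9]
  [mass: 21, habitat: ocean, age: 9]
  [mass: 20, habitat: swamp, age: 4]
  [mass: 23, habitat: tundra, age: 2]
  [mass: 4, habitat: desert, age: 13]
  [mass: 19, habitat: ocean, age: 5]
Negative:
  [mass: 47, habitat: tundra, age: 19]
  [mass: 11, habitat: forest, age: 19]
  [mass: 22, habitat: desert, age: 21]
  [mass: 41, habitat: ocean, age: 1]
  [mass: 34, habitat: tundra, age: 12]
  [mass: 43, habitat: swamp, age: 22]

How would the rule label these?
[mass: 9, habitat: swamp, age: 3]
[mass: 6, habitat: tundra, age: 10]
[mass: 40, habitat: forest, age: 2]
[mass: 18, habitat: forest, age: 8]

The pattern is that an item is 'Positive' exactly when: age ≤ 13 AND mass ≤ 23.
[mass: 9, habitat: swamp, age: 3]: age = 3, mass = 9 — meets the rule, so Positive.
[mass: 6, habitat: tundra, age: 10]: age = 10, mass = 6 — meets the rule, so Positive.
[mass: 40, habitat: forest, age: 2]: age = 2, mass = 40 — does not satisfy this, so Negative.
[mass: 18, habitat: forest, age: 8]: age = 8, mass = 18 — meets the rule, so Positive.

Positive, Positive, Negative, Positive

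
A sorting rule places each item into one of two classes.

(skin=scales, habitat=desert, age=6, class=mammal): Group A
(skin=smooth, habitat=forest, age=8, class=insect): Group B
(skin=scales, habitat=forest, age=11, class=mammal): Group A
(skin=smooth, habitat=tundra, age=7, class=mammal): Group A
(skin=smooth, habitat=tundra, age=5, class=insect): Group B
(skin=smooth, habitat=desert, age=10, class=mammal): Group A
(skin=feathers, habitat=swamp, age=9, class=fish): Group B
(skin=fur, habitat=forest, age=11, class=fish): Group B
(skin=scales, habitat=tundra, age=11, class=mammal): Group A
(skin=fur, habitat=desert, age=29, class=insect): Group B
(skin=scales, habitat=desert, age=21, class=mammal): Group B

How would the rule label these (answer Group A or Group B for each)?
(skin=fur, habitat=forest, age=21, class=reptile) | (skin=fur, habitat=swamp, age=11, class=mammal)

Group B, Group A

The simplest hypothesis consistent with all the labels is: class is mammal AND age ≤ 11.
Group B: (skin=fur, habitat=forest, age=21, class=reptile), since class is reptile, age = 21.
Group A: (skin=fur, habitat=swamp, age=11, class=mammal), since class is mammal, age = 11.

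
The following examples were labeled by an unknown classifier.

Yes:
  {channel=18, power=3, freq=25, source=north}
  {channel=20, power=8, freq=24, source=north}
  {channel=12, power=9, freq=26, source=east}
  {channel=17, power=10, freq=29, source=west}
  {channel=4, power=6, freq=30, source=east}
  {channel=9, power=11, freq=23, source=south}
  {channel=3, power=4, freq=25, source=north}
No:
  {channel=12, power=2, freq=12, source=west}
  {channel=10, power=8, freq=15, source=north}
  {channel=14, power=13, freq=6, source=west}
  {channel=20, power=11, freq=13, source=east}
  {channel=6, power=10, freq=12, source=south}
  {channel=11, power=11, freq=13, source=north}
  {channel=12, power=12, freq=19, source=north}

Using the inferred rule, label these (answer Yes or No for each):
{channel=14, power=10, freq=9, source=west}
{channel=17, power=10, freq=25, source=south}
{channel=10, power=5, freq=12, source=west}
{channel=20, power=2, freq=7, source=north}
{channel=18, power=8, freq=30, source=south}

No, Yes, No, No, Yes

All 'Yes' examples share one property — freq ≥ 23 — and every 'No' example lacks it.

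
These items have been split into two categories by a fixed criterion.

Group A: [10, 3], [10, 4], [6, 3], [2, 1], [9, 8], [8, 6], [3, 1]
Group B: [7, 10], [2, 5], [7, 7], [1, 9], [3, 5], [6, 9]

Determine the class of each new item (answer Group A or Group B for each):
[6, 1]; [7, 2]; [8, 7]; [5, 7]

Group A, Group A, Group A, Group B

Checking candidate rules against both groups, what survives is: first > second.
[6, 1]: 6 > 1 — passes, so Group A. [7, 2]: 7 > 2 — passes, so Group A. [8, 7]: 8 > 7 — passes, so Group A. [5, 7]: 5 < 7 — fails this test, so Group B.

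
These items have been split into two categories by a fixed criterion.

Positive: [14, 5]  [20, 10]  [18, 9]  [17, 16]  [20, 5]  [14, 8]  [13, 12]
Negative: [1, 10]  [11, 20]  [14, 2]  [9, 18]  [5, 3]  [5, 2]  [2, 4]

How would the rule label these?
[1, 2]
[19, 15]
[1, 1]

A rule that fits every label: first > second AND sum ≥ 19 — true of each 'Positive' example, false of each 'Negative' one.

Negative, Positive, Negative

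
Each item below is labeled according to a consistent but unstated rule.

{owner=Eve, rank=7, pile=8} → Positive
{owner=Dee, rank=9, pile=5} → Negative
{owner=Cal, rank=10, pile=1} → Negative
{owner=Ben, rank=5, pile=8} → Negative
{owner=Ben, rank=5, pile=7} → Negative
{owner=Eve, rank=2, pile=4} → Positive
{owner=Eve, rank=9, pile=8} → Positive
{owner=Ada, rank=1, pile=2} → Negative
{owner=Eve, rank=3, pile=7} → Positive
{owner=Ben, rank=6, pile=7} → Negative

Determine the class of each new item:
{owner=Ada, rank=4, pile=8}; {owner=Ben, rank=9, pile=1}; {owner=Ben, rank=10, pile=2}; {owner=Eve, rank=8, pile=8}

Negative, Negative, Negative, Positive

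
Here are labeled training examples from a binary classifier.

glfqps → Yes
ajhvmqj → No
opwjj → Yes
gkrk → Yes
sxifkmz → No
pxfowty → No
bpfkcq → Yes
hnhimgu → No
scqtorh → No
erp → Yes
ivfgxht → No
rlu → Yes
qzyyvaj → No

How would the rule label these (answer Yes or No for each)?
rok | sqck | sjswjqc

The rule appears to be: length ≤ 6.
rok: length 3, meets the rule → Yes. sqck: length 4, meets the rule → Yes. sjswjqc: length 7, doesn't match → No.

Yes, Yes, No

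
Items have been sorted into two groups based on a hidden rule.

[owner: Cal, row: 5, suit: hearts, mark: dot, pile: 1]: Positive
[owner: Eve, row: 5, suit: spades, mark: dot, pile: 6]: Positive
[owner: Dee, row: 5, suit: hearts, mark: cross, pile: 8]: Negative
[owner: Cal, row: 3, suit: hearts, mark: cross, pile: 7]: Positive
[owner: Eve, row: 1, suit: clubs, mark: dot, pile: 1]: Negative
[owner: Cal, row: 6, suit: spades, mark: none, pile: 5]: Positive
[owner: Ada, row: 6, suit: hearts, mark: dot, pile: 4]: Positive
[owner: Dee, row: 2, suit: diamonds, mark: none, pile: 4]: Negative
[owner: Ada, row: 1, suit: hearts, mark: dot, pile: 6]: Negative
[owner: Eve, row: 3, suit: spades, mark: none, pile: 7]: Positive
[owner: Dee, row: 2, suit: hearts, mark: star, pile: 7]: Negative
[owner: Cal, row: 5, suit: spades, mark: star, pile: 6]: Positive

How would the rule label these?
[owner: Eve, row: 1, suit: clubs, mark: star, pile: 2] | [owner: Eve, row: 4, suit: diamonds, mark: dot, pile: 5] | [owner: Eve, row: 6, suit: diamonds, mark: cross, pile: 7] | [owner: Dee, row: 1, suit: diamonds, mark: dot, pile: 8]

The pattern is that an item is 'Positive' exactly when: pile ≤ 7 AND row ≥ 3.

Negative, Positive, Positive, Negative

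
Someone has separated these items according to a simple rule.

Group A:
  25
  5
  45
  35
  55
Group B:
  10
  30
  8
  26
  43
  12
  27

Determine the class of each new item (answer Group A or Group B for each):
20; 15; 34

Group B, Group A, Group B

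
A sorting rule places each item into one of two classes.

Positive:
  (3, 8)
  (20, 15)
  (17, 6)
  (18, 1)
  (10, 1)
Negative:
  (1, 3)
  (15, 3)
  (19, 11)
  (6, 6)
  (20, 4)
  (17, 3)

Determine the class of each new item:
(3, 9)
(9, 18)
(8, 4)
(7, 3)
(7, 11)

Negative, Positive, Negative, Negative, Negative

Checking candidate rules against both groups, what survives is: sum is odd.
(3, 9) → 3+9 = 12 → Negative.
(9, 18) → 9+18 = 27 → Positive.
(8, 4) → 8+4 = 12 → Negative.
(7, 3) → 7+3 = 10 → Negative.
(7, 11) → 7+11 = 18 → Negative.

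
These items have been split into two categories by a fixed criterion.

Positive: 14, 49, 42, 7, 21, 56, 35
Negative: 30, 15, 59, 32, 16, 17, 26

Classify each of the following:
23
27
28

Negative, Negative, Positive

The rule appears to be: multiple of 7.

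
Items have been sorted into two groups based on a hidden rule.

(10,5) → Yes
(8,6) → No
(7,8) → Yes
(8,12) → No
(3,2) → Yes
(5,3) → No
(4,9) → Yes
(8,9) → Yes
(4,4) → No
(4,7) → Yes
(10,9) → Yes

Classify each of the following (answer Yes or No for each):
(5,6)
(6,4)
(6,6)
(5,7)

Yes, No, No, No

Every 'Yes' example satisfies: sum is odd. None of the 'No' examples do.
(5,6) → 5+6 = 11 → Yes.
(6,4) → 6+4 = 10 → No.
(6,6) → 6+6 = 12 → No.
(5,7) → 5+7 = 12 → No.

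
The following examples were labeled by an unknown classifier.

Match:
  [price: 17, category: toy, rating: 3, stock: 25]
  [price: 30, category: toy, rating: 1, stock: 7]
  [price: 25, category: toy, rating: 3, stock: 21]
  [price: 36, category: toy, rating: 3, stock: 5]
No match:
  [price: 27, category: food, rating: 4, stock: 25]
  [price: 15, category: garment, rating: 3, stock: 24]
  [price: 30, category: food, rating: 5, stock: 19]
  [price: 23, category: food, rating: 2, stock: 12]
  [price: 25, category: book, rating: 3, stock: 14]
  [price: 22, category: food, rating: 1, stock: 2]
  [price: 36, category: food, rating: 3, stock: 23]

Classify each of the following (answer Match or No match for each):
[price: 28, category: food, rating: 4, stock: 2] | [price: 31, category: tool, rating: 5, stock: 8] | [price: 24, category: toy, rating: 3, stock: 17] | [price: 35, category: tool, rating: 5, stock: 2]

No match, No match, Match, No match

The pattern is that an item is 'Match' exactly when: category is toy.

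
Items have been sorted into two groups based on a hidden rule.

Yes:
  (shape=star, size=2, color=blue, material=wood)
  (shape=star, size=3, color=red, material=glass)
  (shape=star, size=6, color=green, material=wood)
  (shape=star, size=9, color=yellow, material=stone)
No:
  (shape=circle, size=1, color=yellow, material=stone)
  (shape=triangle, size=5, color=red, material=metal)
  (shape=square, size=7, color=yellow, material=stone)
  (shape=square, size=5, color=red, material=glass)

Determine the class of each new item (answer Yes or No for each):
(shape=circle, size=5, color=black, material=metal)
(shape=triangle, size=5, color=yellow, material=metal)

The pattern is that an item is 'Yes' exactly when: shape is star.
(shape=circle, size=5, color=black, material=metal): No (shape is circle). (shape=triangle, size=5, color=yellow, material=metal): No (shape is triangle).

No, No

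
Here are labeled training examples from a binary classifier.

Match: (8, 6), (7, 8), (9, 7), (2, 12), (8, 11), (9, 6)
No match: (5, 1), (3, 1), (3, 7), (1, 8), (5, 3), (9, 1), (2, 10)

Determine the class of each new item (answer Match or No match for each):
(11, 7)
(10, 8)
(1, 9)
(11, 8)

The classifier is using: sum ≥ 14.
(11, 7) — 11+7 = 18, hence Match.
(10, 8) — 10+8 = 18, hence Match.
(1, 9) — 1+9 = 10, hence No match.
(11, 8) — 11+8 = 19, hence Match.

Match, Match, No match, Match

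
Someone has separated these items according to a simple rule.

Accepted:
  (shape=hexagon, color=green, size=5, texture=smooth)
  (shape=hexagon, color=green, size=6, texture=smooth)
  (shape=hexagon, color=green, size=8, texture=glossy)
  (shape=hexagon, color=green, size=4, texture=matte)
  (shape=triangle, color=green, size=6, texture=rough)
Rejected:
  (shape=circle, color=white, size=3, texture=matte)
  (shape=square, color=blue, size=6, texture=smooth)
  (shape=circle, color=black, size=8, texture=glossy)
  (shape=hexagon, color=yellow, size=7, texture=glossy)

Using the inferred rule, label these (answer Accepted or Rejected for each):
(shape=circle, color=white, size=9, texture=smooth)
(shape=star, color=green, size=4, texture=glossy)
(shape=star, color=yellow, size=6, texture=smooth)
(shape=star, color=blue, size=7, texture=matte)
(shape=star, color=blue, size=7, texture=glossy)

Rejected, Accepted, Rejected, Rejected, Rejected

Rule: color is green. This holds for each 'Accepted' example and fails for each 'Rejected' one.
Rejected: (shape=circle, color=white, size=9, texture=smooth), since color is white.
Accepted: (shape=star, color=green, size=4, texture=glossy), since color is green.
Rejected: (shape=star, color=yellow, size=6, texture=smooth), since color is yellow.
Rejected: (shape=star, color=blue, size=7, texture=matte), since color is blue.
Rejected: (shape=star, color=blue, size=7, texture=glossy), since color is blue.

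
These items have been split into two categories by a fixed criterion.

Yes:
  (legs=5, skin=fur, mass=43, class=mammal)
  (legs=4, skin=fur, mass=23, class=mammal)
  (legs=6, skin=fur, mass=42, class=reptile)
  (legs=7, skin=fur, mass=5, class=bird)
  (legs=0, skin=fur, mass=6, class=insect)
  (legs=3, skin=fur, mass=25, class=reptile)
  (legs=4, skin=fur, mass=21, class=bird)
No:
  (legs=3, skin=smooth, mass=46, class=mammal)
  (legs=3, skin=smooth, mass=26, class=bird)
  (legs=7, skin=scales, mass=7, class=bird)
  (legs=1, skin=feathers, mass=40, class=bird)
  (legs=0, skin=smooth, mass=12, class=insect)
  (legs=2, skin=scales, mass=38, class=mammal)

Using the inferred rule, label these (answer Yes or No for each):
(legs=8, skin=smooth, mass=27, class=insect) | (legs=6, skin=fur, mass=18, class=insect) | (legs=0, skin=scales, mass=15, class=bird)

No, Yes, No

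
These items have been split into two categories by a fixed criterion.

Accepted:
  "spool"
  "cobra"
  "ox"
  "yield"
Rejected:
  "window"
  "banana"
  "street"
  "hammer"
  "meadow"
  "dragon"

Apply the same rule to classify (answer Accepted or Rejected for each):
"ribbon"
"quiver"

A rule that fits every label: length ≤ 5 — true of each 'Accepted' example, false of each 'Rejected' one.
"ribbon": Rejected (length 6). "quiver": Rejected (length 6).

Rejected, Rejected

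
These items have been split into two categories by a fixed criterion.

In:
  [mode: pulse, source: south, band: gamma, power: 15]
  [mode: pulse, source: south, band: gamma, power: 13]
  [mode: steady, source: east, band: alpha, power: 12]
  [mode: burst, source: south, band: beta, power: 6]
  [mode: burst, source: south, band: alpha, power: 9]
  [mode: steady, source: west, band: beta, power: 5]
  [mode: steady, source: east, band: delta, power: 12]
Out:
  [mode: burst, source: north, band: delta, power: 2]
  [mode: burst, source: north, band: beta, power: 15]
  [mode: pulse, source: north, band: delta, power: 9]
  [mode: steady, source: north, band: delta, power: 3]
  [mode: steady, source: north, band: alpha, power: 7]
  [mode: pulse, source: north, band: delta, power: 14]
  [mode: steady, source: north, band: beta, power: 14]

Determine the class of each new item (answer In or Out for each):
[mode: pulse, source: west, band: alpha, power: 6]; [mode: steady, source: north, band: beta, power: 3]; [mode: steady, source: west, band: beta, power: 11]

In, Out, In

Every 'In' example satisfies: source is not north. None of the 'Out' examples do.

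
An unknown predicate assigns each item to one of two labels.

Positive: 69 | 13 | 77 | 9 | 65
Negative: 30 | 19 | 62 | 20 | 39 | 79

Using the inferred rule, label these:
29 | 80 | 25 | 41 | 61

All 'Positive' examples share one property — ≡ 1 (mod 4) — and every 'Negative' example lacks it.
29: 29 mod 4 = 1 — passes, so Positive. 80: 80 mod 4 = 0 — lacks this property, so Negative. 25: 25 mod 4 = 1 — passes, so Positive. 41: 41 mod 4 = 1 — passes, so Positive. 61: 61 mod 4 = 1 — passes, so Positive.

Positive, Negative, Positive, Positive, Positive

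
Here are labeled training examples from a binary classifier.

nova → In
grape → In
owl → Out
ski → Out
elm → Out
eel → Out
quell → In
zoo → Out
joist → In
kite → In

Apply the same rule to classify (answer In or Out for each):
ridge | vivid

In, In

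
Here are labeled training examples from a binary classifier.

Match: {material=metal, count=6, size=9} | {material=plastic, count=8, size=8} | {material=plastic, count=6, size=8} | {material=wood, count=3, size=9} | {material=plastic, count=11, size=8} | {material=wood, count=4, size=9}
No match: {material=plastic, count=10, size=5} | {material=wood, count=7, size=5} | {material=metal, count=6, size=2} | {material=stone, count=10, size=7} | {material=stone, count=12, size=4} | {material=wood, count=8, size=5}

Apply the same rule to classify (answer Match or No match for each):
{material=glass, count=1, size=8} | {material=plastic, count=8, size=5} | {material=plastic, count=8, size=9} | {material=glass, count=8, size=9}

Rule: size ≥ 8. This holds for each 'Match' example and fails for each 'No match' one.
{material=glass, count=1, size=8}: Match (size = 8).
{material=plastic, count=8, size=5}: No match (size = 5).
{material=plastic, count=8, size=9}: Match (size = 9).
{material=glass, count=8, size=9}: Match (size = 9).

Match, No match, Match, Match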